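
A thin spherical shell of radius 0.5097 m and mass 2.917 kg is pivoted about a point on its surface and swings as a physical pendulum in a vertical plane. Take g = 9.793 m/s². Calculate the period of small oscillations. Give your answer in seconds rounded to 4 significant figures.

I_cm = (2/3)mr² = 0.50521 kg·m². The pivot is at distance d = 0.5097 m from the centre of mass.
By the parallel-axis theorem, I = I_cm + md² = 0.50521 + 0.75782 = 1.2630 kg·m².
T = 2π√(I/(mgd)) = 2π√(1.2630/(2.917 × 9.793 × 0.5097)) = 1.851 s.

1.851 s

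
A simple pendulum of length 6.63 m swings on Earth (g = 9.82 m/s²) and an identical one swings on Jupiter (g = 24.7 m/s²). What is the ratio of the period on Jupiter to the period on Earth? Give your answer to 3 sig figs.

0.631

T ∝ 1/√g, so T₂/T₁ = √(g₁/g₂) = √(9.82/24.7) = 0.631.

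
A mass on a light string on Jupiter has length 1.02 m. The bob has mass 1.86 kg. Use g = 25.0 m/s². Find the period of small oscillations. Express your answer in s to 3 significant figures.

T = 2π√(L/g) = 2π√(1.02/25.0) = 2π × 0.2020 = 1.27 s.

1.27 s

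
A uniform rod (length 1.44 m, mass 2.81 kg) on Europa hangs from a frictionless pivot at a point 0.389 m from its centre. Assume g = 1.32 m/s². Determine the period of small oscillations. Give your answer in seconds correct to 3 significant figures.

For a physical pendulum T = 2π√(I/(mgd)), with d = 0.3890 m from pivot to centre of mass.
I_cm = mL²/12 = 2.81 × 1.44²/12 = 0.4856 kg·m²; I = I_cm + md² = 0.4856 + 2.81 × 0.3890² = 0.9108 kg·m².
T = 2π√(0.9108/(2.81 × 1.32 × 0.3890)) = 4.99 s.

4.99 s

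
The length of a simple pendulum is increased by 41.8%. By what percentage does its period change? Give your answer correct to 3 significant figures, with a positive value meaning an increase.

19.1%

T ∝ √L, so T'/T = √(1.418) = 1.191.
Percentage change in T = (1.191 − 1) × 100% = 19.1%.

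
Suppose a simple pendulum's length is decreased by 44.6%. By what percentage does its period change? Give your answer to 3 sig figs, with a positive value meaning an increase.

-25.6%

T ∝ √L, so T'/T = √(0.5540) = 0.7443.
Percentage change in T = (0.7443 − 1) × 100% = -25.6%.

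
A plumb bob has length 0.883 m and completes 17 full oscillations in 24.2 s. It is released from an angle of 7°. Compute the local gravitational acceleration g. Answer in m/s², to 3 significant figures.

T = 24.2/17 = 1.424 s.
From T = 2π√(L/g), g = 4π²L/T² = 4π² × 0.883/1.424² = 17.2 m/s².

17.2 m/s²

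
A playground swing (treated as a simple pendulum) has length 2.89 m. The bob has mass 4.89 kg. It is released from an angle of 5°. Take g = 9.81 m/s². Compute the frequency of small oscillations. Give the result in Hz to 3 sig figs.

T = 2π√(L/g) = 2π√(2.89/9.81) = 3.410 s, so f = 1/T = 0.293 Hz.

0.293 Hz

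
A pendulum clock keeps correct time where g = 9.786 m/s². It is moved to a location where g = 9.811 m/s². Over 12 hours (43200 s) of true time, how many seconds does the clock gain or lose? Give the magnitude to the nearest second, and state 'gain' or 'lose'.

The clock's period scales as T ∝ 1/√g, so T'/T = √(9.786/9.811) = 0.998725.
In 43200 s of true time the clock registers 43200/0.998725 = 43255.1 s, so it gains 55 s.

gain 55 s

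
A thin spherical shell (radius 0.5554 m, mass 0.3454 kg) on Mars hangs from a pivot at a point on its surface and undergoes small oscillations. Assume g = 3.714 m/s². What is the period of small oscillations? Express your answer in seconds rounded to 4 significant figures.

3.137 s

I_cm = (2/3)mr² = 0.071030 kg·m². The pivot is at distance d = 0.5554 m from the centre of mass.
By the parallel-axis theorem, I = I_cm + md² = 0.071030 + 0.10655 = 0.17758 kg·m².
T = 2π√(I/(mgd)) = 2π√(0.17758/(0.3454 × 3.714 × 0.5554)) = 3.137 s.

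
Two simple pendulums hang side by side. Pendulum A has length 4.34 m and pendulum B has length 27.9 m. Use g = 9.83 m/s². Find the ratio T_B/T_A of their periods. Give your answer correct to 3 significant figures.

T ∝ √L, so T_B/T_A = √(L_B/L_A) = √(27.9/4.34) = 2.54.

2.54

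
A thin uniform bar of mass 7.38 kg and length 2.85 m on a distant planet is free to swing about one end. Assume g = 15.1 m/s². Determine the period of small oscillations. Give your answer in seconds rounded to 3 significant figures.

2.23 s

For a physical pendulum T = 2π√(I/(mgd)), with d = 1.425 m from pivot to centre of mass.
I_cm = mL²/12 = 7.38 × 2.85²/12 = 4.995 kg·m²; I = I_cm + md² = 4.995 + 7.38 × 1.425² = 19.98 kg·m².
T = 2π√(19.98/(7.38 × 15.1 × 1.425)) = 2.23 s.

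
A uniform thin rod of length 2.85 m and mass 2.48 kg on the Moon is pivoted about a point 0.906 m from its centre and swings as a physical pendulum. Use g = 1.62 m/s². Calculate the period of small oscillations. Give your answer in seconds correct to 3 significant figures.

6.35 s

For a physical pendulum T = 2π√(I/(mgd)), with d = 0.9060 m from pivot to centre of mass.
I_cm = mL²/12 = 2.48 × 2.85²/12 = 1.679 kg·m²; I = I_cm + md² = 1.679 + 2.48 × 0.9060² = 3.714 kg·m².
T = 2π√(3.714/(2.48 × 1.62 × 0.9060)) = 6.35 s.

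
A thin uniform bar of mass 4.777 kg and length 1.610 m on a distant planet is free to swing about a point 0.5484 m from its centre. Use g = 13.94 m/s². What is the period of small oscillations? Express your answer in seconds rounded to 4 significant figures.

1.634 s

For a physical pendulum T = 2π√(I/(mgd)), with d = 0.54840 m from pivot to centre of mass.
I_cm = mL²/12 = 4.777 × 1.610²/12 = 1.0319 kg·m²; I = I_cm + md² = 1.0319 + 4.777 × 0.54840² = 2.4685 kg·m².
T = 2π√(2.4685/(4.777 × 13.94 × 0.54840)) = 1.634 s.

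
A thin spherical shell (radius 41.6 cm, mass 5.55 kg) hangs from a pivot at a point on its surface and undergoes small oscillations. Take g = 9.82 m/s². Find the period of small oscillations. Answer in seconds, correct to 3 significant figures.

I_cm = (2/3)mr² = 0.6403 kg·m². The pivot is at distance d = 0.416 m from the centre of mass.
By the parallel-axis theorem, I = I_cm + md² = 0.6403 + 0.9605 = 1.601 kg·m².
T = 2π√(I/(mgd)) = 2π√(1.601/(5.55 × 9.82 × 0.416)) = 1.67 s.

1.67 s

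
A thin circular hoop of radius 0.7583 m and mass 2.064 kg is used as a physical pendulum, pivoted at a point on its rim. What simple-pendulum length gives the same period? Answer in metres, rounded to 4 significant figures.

1.517 m

The equivalent simple-pendulum length is L_eq = I/(md), where I is about the pivot and d = 0.75830 m.
I_cm = mR² = 1.1868 kg·m², so I = I_cm + md² = 1.1868 + 1.1868 = 2.3737 kg·m².
L_eq = 2.3737/(2.064 × 0.75830) = 1.517 m.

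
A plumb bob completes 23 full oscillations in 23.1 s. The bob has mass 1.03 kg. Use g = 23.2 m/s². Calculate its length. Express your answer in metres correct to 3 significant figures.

T = 23.1/23 = 1.004 s.
From T = 2π√(L/g), L = gT²/(4π²) = 23.2 × 1.004²/(4π²) = 0.593 m.

0.593 m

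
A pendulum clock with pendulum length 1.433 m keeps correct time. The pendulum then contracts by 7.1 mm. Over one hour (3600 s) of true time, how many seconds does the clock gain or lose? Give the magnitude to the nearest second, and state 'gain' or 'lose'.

T ∝ √L, so T'/T = √(1.42590/1.433) = 0.997520.
In 3600 s of true time the clock registers 3600/0.997520 = 3609.0 s, so it gains 9 s.

gain 9 s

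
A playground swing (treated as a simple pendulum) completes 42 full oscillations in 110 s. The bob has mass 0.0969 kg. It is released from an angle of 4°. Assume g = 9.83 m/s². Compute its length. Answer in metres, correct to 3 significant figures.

T = 110/42 = 2.619 s.
From T = 2π√(L/g), L = gT²/(4π²) = 9.83 × 2.619²/(4π²) = 1.71 m.

1.71 m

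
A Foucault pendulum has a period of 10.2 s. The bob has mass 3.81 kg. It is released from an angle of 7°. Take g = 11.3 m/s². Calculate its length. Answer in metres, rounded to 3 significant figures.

From T = 2π√(L/g), L = gT²/(4π²) = 11.3 × 10.20²/(4π²) = 29.8 m.

29.8 m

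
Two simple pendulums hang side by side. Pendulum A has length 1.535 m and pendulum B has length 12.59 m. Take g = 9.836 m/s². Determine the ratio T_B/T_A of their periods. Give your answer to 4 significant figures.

T ∝ √L, so T_B/T_A = √(L_B/L_A) = √(12.59/1.535) = 2.864.

2.864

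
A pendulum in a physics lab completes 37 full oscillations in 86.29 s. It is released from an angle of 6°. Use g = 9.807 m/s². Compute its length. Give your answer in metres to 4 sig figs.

T = 86.29/37 = 2.3322 s.
From T = 2π√(L/g), L = gT²/(4π²) = 9.807 × 2.3322²/(4π²) = 1.351 m.

1.351 m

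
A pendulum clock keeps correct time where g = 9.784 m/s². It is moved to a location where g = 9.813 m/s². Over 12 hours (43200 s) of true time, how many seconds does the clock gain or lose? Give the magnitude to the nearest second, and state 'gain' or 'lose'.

gain 64 s

The clock's period scales as T ∝ 1/√g, so T'/T = √(9.784/9.813) = 0.998521.
In 43200 s of true time the clock registers 43200/0.998521 = 43264.0 s, so it gains 64 s.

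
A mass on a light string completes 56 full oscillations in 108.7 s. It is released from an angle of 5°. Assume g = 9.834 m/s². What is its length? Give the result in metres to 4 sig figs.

0.9385 m

T = 108.7/56 = 1.9411 s.
From T = 2π√(L/g), L = gT²/(4π²) = 9.834 × 1.9411²/(4π²) = 0.9385 m.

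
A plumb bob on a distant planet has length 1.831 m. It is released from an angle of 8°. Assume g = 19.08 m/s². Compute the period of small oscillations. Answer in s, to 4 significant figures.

T = 2π√(L/g) = 2π√(1.831/19.08) = 2π × 0.30978 = 1.946 s.

1.946 s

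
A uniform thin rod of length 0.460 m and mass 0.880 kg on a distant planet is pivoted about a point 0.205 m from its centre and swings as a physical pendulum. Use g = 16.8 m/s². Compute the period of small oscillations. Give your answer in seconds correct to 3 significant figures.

For a physical pendulum T = 2π√(I/(mgd)), with d = 0.2050 m from pivot to centre of mass.
I_cm = mL²/12 = 0.880 × 0.460²/12 = 0.01552 kg·m²; I = I_cm + md² = 0.01552 + 0.880 × 0.2050² = 0.05250 kg·m².
T = 2π√(0.05250/(0.880 × 16.8 × 0.2050)) = 0.827 s.

0.827 s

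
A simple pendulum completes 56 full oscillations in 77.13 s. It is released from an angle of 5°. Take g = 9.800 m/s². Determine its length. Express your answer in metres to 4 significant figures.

0.4709 m

T = 77.13/56 = 1.3773 s.
From T = 2π√(L/g), L = gT²/(4π²) = 9.800 × 1.3773²/(4π²) = 0.4709 m.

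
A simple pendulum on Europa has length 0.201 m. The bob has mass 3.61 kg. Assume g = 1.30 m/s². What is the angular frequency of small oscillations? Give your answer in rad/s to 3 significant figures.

2.54 rad/s

ω = √(g/L) = √(1.30/0.201) = 2.54 rad/s.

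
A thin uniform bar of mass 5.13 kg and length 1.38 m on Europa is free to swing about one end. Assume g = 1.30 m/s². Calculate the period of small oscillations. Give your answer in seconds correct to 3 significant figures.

5.29 s

For a physical pendulum T = 2π√(I/(mgd)), with d = 0.6900 m from pivot to centre of mass.
I_cm = mL²/12 = 5.13 × 1.38²/12 = 0.8141 kg·m²; I = I_cm + md² = 0.8141 + 5.13 × 0.6900² = 3.257 kg·m².
T = 2π√(3.257/(5.13 × 1.30 × 0.6900)) = 5.29 s.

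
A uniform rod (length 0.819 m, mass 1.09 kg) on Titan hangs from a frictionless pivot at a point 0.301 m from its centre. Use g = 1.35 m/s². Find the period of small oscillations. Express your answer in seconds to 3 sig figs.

For a physical pendulum T = 2π√(I/(mgd)), with d = 0.3010 m from pivot to centre of mass.
I_cm = mL²/12 = 1.09 × 0.819²/12 = 0.06093 kg·m²; I = I_cm + md² = 0.06093 + 1.09 × 0.3010² = 0.1597 kg·m².
T = 2π√(0.1597/(1.09 × 1.35 × 0.3010)) = 3.77 s.

3.77 s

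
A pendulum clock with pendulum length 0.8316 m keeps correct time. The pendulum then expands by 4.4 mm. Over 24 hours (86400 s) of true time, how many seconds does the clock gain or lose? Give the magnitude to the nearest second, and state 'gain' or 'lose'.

lose 228 s

T ∝ √L, so T'/T = √(0.83600/0.8316) = 1.00264.
In 86400 s of true time the clock registers 86400/1.00264 = 86172.3 s, so it loses 228 s.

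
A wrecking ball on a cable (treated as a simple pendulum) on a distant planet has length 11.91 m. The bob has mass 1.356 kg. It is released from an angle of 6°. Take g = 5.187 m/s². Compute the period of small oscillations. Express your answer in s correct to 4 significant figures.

9.521 s

T = 2π√(L/g) = 2π√(11.91/5.187) = 2π × 1.5153 = 9.521 s.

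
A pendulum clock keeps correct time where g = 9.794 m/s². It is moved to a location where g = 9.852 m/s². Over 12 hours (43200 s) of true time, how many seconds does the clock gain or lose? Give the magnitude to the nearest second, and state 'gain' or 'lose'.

The clock's period scales as T ∝ 1/√g, so T'/T = √(9.794/9.852) = 0.997052.
In 43200 s of true time the clock registers 43200/0.997052 = 43327.7 s, so it gains 128 s.

gain 128 s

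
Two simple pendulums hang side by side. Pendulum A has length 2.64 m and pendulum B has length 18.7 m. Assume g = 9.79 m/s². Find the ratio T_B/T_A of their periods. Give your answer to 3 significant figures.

2.66

T ∝ √L, so T_B/T_A = √(L_B/L_A) = √(18.7/2.64) = 2.66.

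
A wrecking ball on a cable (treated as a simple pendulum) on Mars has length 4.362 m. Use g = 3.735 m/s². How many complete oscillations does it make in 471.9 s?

69

T = 2π√(L/g) = 2π√(4.362/3.735) = 6.7901 s.
Number of complete oscillations = ⌊471.9/6.7901⌋ = ⌊69.498⌋ = 69.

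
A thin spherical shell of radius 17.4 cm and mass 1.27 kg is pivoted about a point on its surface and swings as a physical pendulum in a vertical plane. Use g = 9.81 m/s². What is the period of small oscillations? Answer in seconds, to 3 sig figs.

1.08 s

I_cm = (2/3)mr² = 0.02563 kg·m². The pivot is at distance d = 0.174 m from the centre of mass.
By the parallel-axis theorem, I = I_cm + md² = 0.02563 + 0.03845 = 0.06408 kg·m².
T = 2π√(I/(mgd)) = 2π√(0.06408/(1.27 × 9.81 × 0.174)) = 1.08 s.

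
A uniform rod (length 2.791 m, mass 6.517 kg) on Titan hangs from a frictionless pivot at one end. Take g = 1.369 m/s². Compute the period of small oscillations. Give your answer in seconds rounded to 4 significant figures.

For a physical pendulum T = 2π√(I/(mgd)), with d = 1.3955 m from pivot to centre of mass.
I_cm = mL²/12 = 6.517 × 2.791²/12 = 4.2304 kg·m²; I = I_cm + md² = 4.2304 + 6.517 × 1.3955² = 16.922 kg·m².
T = 2π√(16.922/(6.517 × 1.369 × 1.3955)) = 7.325 s.

7.325 s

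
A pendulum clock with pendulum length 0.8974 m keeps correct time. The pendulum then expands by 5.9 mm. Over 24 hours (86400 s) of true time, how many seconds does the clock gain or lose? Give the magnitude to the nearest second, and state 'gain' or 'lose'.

lose 283 s

T ∝ √L, so T'/T = √(0.90330/0.8974) = 1.00328.
In 86400 s of true time the clock registers 86400/1.00328 = 86117.4 s, so it loses 283 s.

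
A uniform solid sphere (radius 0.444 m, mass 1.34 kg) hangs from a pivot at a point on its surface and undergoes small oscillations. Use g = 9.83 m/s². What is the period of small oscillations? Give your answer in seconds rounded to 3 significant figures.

I_cm = (2/5)mr² = 0.1057 kg·m². The pivot is at distance d = 0.444 m from the centre of mass.
By the parallel-axis theorem, I = I_cm + md² = 0.1057 + 0.2642 = 0.3698 kg·m².
T = 2π√(I/(mgd)) = 2π√(0.3698/(1.34 × 9.83 × 0.444)) = 1.58 s.

1.58 s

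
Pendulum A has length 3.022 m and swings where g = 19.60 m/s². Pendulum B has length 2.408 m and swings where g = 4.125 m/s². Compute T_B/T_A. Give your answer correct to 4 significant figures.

1.946

T = 2π√(L/g), so T_B/T_A = √((L_B/g_B)/(L_A/g_A)) = √((2.408/4.125)/(3.022/19.60)) = 1.946.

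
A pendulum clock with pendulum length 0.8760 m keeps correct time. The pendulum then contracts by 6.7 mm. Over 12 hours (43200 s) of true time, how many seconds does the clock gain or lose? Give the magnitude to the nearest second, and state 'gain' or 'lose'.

T ∝ √L, so T'/T = √(0.86930/0.8760) = 0.996168.
In 43200 s of true time the clock registers 43200/0.996168 = 43366.2 s, so it gains 166 s.

gain 166 s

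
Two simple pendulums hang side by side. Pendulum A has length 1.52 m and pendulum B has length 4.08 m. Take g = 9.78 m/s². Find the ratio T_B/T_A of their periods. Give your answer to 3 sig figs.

1.64

T ∝ √L, so T_B/T_A = √(L_B/L_A) = √(4.08/1.52) = 1.64.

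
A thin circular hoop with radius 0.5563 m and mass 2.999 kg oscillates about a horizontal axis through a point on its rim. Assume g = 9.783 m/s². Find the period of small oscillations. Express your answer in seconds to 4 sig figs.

I_cm = mr² = 0.92810 kg·m². The pivot is at distance d = 0.5563 m from the centre of mass.
By the parallel-axis theorem, I = I_cm + md² = 0.92810 + 0.92810 = 1.8562 kg·m².
T = 2π√(I/(mgd)) = 2π√(1.8562/(2.999 × 9.783 × 0.5563)) = 2.119 s.

2.119 s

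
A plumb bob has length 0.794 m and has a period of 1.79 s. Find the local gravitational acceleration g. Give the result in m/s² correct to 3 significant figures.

From T = 2π√(L/g), g = 4π²L/T² = 4π² × 0.794/1.790² = 9.78 m/s².

9.78 m/s²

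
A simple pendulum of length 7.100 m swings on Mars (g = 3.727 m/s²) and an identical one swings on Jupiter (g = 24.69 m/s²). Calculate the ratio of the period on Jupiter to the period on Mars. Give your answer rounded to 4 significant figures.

T ∝ 1/√g, so T₂/T₁ = √(g₁/g₂) = √(3.727/24.69) = 0.3885.

0.3885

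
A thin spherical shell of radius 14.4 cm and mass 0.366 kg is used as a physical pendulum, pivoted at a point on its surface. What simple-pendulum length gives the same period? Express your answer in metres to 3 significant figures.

0.240 m

The equivalent simple-pendulum length is L_eq = I/(md), where I is about the pivot and d = 0.1440 m.
I_cm = (2/3)mR² = 0.005060 kg·m², so I = I_cm + md² = 0.005060 + 0.007589 = 0.01265 kg·m².
L_eq = 0.01265/(0.366 × 0.1440) = 0.240 m.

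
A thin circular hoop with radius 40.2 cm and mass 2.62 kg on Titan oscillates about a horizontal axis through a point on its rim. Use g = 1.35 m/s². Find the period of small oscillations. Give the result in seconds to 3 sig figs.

4.85 s

I_cm = mr² = 0.4234 kg·m². The pivot is at distance d = 0.402 m from the centre of mass.
By the parallel-axis theorem, I = I_cm + md² = 0.4234 + 0.4234 = 0.8468 kg·m².
T = 2π√(I/(mgd)) = 2π√(0.8468/(2.62 × 1.35 × 0.402)) = 4.85 s.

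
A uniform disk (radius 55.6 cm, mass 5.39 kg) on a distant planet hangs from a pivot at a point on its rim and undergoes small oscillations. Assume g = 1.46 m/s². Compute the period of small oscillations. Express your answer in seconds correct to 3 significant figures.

4.75 s

I_cm = ½mr² = 0.8331 kg·m². The pivot is at distance d = 0.556 m from the centre of mass.
By the parallel-axis theorem, I = I_cm + md² = 0.8331 + 1.666 = 2.499 kg·m².
T = 2π√(I/(mgd)) = 2π√(2.499/(5.39 × 1.46 × 0.556)) = 4.75 s.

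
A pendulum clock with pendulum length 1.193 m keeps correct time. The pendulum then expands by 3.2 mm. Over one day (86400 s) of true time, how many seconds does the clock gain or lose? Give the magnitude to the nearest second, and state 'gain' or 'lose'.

T ∝ √L, so T'/T = √(1.19620/1.193) = 1.00134.
In 86400 s of true time the clock registers 86400/1.00134 = 86284.4 s, so it loses 116 s.

lose 116 s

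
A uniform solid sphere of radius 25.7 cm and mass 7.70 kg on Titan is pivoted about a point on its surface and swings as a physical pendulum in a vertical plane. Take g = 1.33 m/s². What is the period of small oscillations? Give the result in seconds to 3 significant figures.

I_cm = (2/5)mr² = 0.2034 kg·m². The pivot is at distance d = 0.257 m from the centre of mass.
By the parallel-axis theorem, I = I_cm + md² = 0.2034 + 0.5086 = 0.7120 kg·m².
T = 2π√(I/(mgd)) = 2π√(0.7120/(7.70 × 1.33 × 0.257)) = 3.27 s.

3.27 s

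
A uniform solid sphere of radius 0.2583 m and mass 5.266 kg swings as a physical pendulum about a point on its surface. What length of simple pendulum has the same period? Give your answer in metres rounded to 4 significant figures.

0.3616 m

The equivalent simple-pendulum length is L_eq = I/(md), where I is about the pivot and d = 0.25830 m.
I_cm = (2/5)mR² = 0.14054 kg·m², so I = I_cm + md² = 0.14054 + 0.35134 = 0.49188 kg·m².
L_eq = 0.49188/(5.266 × 0.25830) = 0.3616 m.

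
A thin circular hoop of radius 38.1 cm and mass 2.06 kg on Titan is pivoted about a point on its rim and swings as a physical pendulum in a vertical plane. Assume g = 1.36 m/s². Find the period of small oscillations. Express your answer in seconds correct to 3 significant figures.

I_cm = mr² = 0.2990 kg·m². The pivot is at distance d = 0.381 m from the centre of mass.
By the parallel-axis theorem, I = I_cm + md² = 0.2990 + 0.2990 = 0.5981 kg·m².
T = 2π√(I/(mgd)) = 2π√(0.5981/(2.06 × 1.36 × 0.381)) = 4.70 s.

4.70 s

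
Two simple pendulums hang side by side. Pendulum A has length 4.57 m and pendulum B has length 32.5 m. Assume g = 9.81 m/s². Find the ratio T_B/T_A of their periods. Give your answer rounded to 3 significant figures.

T ∝ √L, so T_B/T_A = √(L_B/L_A) = √(32.5/4.57) = 2.67.

2.67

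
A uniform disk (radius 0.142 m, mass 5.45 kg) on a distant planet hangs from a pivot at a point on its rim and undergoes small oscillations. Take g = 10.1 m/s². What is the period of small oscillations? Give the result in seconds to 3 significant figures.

0.912 s

I_cm = ½mr² = 0.05495 kg·m². The pivot is at distance d = 0.142 m from the centre of mass.
By the parallel-axis theorem, I = I_cm + md² = 0.05495 + 0.1099 = 0.1648 kg·m².
T = 2π√(I/(mgd)) = 2π√(0.1648/(5.45 × 10.1 × 0.142)) = 0.912 s.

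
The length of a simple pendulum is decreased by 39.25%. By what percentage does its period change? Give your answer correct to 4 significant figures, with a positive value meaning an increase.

-22.06%

T ∝ √L, so T'/T = √(0.60750) = 0.77942.
Percentage change in T = (0.77942 − 1) × 100% = -22.06%.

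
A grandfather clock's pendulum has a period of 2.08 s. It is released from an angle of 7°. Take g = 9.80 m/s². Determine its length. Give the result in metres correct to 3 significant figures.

From T = 2π√(L/g), L = gT²/(4π²) = 9.80 × 2.080²/(4π²) = 1.07 m.

1.07 m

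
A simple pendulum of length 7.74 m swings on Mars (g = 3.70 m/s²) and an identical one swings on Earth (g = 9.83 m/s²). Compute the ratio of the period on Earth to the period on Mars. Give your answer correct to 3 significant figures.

T ∝ 1/√g, so T₂/T₁ = √(g₁/g₂) = √(3.70/9.83) = 0.614.

0.614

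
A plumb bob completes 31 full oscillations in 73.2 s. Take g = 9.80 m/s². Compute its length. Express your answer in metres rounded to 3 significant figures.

T = 73.2/31 = 2.361 s.
From T = 2π√(L/g), L = gT²/(4π²) = 9.80 × 2.361²/(4π²) = 1.38 m.

1.38 m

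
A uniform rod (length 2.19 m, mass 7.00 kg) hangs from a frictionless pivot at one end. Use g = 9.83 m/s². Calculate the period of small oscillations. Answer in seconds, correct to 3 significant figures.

For a physical pendulum T = 2π√(I/(mgd)), with d = 1.095 m from pivot to centre of mass.
I_cm = mL²/12 = 7.00 × 2.19²/12 = 2.798 kg·m²; I = I_cm + md² = 2.798 + 7.00 × 1.095² = 11.19 kg·m².
T = 2π√(11.19/(7.00 × 9.83 × 1.095)) = 2.42 s.

2.42 s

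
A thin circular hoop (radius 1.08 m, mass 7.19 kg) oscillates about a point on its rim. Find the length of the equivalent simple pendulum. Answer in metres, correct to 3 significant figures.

2.16 m

The equivalent simple-pendulum length is L_eq = I/(md), where I is about the pivot and d = 1.080 m.
I_cm = mR² = 8.386 kg·m², so I = I_cm + md² = 8.386 + 8.386 = 16.77 kg·m².
L_eq = 16.77/(7.19 × 1.080) = 2.16 m.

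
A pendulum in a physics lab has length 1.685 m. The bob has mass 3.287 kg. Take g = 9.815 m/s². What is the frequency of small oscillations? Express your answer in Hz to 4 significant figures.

0.3841 Hz

T = 2π√(L/g) = 2π√(1.685/9.815) = 2.6034 s, so f = 1/T = 0.3841 Hz.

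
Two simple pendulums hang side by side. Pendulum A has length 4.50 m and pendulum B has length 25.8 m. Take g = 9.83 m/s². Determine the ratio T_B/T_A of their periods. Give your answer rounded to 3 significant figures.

2.39

T ∝ √L, so T_B/T_A = √(L_B/L_A) = √(25.8/4.50) = 2.39.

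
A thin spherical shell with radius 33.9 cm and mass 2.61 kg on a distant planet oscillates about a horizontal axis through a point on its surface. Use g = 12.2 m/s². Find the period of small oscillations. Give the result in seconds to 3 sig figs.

1.35 s

I_cm = (2/3)mr² = 0.2000 kg·m². The pivot is at distance d = 0.339 m from the centre of mass.
By the parallel-axis theorem, I = I_cm + md² = 0.2000 + 0.2999 = 0.4999 kg·m².
T = 2π√(I/(mgd)) = 2π√(0.4999/(2.61 × 12.2 × 0.339)) = 1.35 s.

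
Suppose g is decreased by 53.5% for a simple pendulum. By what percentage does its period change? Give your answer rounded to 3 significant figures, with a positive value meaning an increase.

T ∝ 1/√g, so T'/T = 1/√(0.4650) = 1.466.
Percentage change in T = (1.466 − 1) × 100% = 46.6%.

46.6%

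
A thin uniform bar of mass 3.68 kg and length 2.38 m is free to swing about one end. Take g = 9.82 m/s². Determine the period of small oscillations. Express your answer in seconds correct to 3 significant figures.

2.53 s

For a physical pendulum T = 2π√(I/(mgd)), with d = 1.190 m from pivot to centre of mass.
I_cm = mL²/12 = 3.68 × 2.38²/12 = 1.737 kg·m²; I = I_cm + md² = 1.737 + 3.68 × 1.190² = 6.948 kg·m².
T = 2π√(6.948/(3.68 × 9.82 × 1.190)) = 2.53 s.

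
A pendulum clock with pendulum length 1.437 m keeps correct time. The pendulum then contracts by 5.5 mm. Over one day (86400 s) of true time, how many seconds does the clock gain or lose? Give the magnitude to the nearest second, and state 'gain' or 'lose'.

T ∝ √L, so T'/T = √(1.43150/1.437) = 0.998084.
In 86400 s of true time the clock registers 86400/0.998084 = 86565.8 s, so it gains 166 s.

gain 166 s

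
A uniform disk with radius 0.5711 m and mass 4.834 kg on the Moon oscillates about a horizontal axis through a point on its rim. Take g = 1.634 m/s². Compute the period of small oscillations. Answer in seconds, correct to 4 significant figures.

4.549 s

I_cm = ½mr² = 0.78832 kg·m². The pivot is at distance d = 0.5711 m from the centre of mass.
By the parallel-axis theorem, I = I_cm + md² = 0.78832 + 1.5766 = 2.3650 kg·m².
T = 2π√(I/(mgd)) = 2π√(2.3650/(4.834 × 1.634 × 0.5711)) = 4.549 s.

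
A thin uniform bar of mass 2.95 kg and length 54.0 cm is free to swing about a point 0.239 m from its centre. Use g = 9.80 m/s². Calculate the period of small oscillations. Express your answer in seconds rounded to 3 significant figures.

1.17 s

For a physical pendulum T = 2π√(I/(mgd)), with d = 0.2390 m from pivot to centre of mass.
I_cm = mL²/12 = 2.95 × 0.540²/12 = 0.07169 kg·m²; I = I_cm + md² = 0.07169 + 2.95 × 0.2390² = 0.2402 kg·m².
T = 2π√(0.2402/(2.95 × 9.80 × 0.2390)) = 1.17 s.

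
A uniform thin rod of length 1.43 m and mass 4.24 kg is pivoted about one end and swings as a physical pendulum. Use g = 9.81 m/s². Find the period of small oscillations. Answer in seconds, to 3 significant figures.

1.96 s

For a physical pendulum T = 2π√(I/(mgd)), with d = 0.7150 m from pivot to centre of mass.
I_cm = mL²/12 = 4.24 × 1.43²/12 = 0.7225 kg·m²; I = I_cm + md² = 0.7225 + 4.24 × 0.7150² = 2.890 kg·m².
T = 2π√(2.890/(4.24 × 9.81 × 0.7150)) = 1.96 s.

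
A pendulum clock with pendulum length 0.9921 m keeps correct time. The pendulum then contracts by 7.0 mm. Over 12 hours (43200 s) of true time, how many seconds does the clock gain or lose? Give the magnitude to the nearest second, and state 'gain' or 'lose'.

T ∝ √L, so T'/T = √(0.98510/0.9921) = 0.996466.
In 43200 s of true time the clock registers 43200/0.996466 = 43353.2 s, so it gains 153 s.

gain 153 s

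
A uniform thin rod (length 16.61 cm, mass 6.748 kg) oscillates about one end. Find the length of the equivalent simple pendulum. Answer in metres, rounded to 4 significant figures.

The equivalent simple-pendulum length is L_eq = I/(md), where I is about the pivot and d = 0.083050 m.
I_cm = (1/12)mL² = 0.015514 kg·m², so I = I_cm + md² = 0.015514 + 0.046543 = 0.062057 kg·m².
L_eq = 0.062057/(6.748 × 0.083050) = 0.1107 m.

0.1107 m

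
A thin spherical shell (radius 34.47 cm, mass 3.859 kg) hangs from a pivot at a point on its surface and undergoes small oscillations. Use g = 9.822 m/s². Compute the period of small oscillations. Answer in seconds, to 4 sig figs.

1.520 s

I_cm = (2/3)mr² = 0.30568 kg·m². The pivot is at distance d = 0.3447 m from the centre of mass.
By the parallel-axis theorem, I = I_cm + md² = 0.30568 + 0.45852 = 0.76420 kg·m².
T = 2π√(I/(mgd)) = 2π√(0.76420/(3.859 × 9.822 × 0.3447)) = 1.520 s.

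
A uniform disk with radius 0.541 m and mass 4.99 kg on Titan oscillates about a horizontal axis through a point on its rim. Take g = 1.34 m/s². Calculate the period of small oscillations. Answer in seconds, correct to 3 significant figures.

I_cm = ½mr² = 0.7302 kg·m². The pivot is at distance d = 0.541 m from the centre of mass.
By the parallel-axis theorem, I = I_cm + md² = 0.7302 + 1.460 = 2.191 kg·m².
T = 2π√(I/(mgd)) = 2π√(2.191/(4.99 × 1.34 × 0.541)) = 4.89 s.

4.89 s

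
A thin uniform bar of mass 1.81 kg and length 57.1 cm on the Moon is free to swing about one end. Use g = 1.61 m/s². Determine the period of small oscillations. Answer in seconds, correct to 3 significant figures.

For a physical pendulum T = 2π√(I/(mgd)), with d = 0.2855 m from pivot to centre of mass.
I_cm = mL²/12 = 1.81 × 0.571²/12 = 0.04918 kg·m²; I = I_cm + md² = 0.04918 + 1.81 × 0.2855² = 0.1967 kg·m².
T = 2π√(0.1967/(1.81 × 1.61 × 0.2855)) = 3.06 s.

3.06 s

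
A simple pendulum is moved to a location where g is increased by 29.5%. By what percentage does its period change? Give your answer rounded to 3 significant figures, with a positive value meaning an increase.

-12.1%

T ∝ 1/√g, so T'/T = 1/√(1.295) = 0.8787.
Percentage change in T = (0.8787 − 1) × 100% = -12.1%.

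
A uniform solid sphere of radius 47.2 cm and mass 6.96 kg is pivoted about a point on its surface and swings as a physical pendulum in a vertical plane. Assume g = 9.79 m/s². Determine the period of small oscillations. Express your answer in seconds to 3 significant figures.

1.63 s

I_cm = (2/5)mr² = 0.6202 kg·m². The pivot is at distance d = 0.472 m from the centre of mass.
By the parallel-axis theorem, I = I_cm + md² = 0.6202 + 1.551 = 2.171 kg·m².
T = 2π√(I/(mgd)) = 2π√(2.171/(6.96 × 9.79 × 0.472)) = 1.63 s.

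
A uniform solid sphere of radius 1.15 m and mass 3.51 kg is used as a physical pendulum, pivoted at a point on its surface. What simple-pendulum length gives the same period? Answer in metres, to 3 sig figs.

The equivalent simple-pendulum length is L_eq = I/(md), where I is about the pivot and d = 1.150 m.
I_cm = (2/5)mR² = 1.857 kg·m², so I = I_cm + md² = 1.857 + 4.642 = 6.499 kg·m².
L_eq = 6.499/(3.51 × 1.150) = 1.61 m.

1.61 m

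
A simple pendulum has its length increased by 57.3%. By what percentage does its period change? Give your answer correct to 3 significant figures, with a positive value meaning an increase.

25.4%

T ∝ √L, so T'/T = √(1.573) = 1.254.
Percentage change in T = (1.254 − 1) × 100% = 25.4%.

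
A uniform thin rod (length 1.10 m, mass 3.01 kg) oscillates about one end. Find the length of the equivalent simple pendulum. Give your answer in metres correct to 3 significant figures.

0.733 m

The equivalent simple-pendulum length is L_eq = I/(md), where I is about the pivot and d = 0.5500 m.
I_cm = (1/12)mL² = 0.3035 kg·m², so I = I_cm + md² = 0.3035 + 0.9105 = 1.214 kg·m².
L_eq = 1.214/(3.01 × 0.5500) = 0.733 m.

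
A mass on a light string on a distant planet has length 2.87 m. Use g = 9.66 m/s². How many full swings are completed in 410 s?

119

T = 2π√(L/g) = 2π√(2.87/9.66) = 3.425 s.
Number of complete oscillations = ⌊410/3.425⌋ = ⌊119.7⌋ = 119.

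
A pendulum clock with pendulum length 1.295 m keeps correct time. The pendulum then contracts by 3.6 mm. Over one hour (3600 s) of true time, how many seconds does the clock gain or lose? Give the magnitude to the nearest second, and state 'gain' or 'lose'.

gain 5 s

T ∝ √L, so T'/T = √(1.29140/1.295) = 0.998609.
In 3600 s of true time the clock registers 3600/0.998609 = 3605.0 s, so it gains 5 s.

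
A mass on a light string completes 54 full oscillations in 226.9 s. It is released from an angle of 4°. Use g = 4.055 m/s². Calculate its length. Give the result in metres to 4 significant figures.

1.813 m

T = 226.9/54 = 4.2019 s.
From T = 2π√(L/g), L = gT²/(4π²) = 4.055 × 4.2019²/(4π²) = 1.813 m.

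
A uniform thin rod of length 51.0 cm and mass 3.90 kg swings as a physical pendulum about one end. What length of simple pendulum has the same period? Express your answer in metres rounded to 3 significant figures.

0.340 m

The equivalent simple-pendulum length is L_eq = I/(md), where I is about the pivot and d = 0.2550 m.
I_cm = (1/12)mL² = 0.08453 kg·m², so I = I_cm + md² = 0.08453 + 0.2536 = 0.3381 kg·m².
L_eq = 0.3381/(3.90 × 0.2550) = 0.340 m.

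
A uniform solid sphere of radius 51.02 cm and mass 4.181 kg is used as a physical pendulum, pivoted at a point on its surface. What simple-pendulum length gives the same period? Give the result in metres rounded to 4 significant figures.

The equivalent simple-pendulum length is L_eq = I/(md), where I is about the pivot and d = 0.51020 m.
I_cm = (2/5)mR² = 0.43533 kg·m², so I = I_cm + md² = 0.43533 + 1.0883 = 1.5237 kg·m².
L_eq = 1.5237/(4.181 × 0.51020) = 0.7143 m.

0.7143 m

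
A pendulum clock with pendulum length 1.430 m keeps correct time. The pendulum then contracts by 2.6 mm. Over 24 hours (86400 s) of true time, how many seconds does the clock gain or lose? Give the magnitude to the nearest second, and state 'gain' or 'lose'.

T ∝ √L, so T'/T = √(1.42740/1.430) = 0.999090.
In 86400 s of true time the clock registers 86400/0.999090 = 86478.7 s, so it gains 79 s.

gain 79 s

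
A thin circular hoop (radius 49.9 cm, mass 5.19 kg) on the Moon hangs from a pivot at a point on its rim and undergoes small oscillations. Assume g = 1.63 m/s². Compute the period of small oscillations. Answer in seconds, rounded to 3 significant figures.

I_cm = mr² = 1.292 kg·m². The pivot is at distance d = 0.499 m from the centre of mass.
By the parallel-axis theorem, I = I_cm + md² = 1.292 + 1.292 = 2.585 kg·m².
T = 2π√(I/(mgd)) = 2π√(2.585/(5.19 × 1.63 × 0.499)) = 4.92 s.

4.92 s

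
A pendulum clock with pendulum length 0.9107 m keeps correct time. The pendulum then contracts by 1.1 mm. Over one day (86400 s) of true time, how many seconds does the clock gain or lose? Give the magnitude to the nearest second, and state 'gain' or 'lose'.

T ∝ √L, so T'/T = √(0.90960/0.9107) = 0.999396.
In 86400 s of true time the clock registers 86400/0.999396 = 86452.2 s, so it gains 52 s.

gain 52 s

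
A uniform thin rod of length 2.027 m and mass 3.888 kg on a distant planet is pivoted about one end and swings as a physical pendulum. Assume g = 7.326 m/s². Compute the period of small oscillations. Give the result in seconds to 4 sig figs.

2.699 s

For a physical pendulum T = 2π√(I/(mgd)), with d = 1.0135 m from pivot to centre of mass.
I_cm = mL²/12 = 3.888 × 2.027²/12 = 1.3312 kg·m²; I = I_cm + md² = 1.3312 + 3.888 × 1.0135² = 5.3249 kg·m².
T = 2π√(5.3249/(3.888 × 7.326 × 1.0135)) = 2.699 s.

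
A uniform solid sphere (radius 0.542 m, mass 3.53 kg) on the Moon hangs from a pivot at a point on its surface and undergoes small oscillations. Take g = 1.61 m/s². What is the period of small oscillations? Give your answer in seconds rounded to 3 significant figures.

I_cm = (2/5)mr² = 0.4148 kg·m². The pivot is at distance d = 0.542 m from the centre of mass.
By the parallel-axis theorem, I = I_cm + md² = 0.4148 + 1.037 = 1.452 kg·m².
T = 2π√(I/(mgd)) = 2π√(1.452/(3.53 × 1.61 × 0.542)) = 4.31 s.

4.31 s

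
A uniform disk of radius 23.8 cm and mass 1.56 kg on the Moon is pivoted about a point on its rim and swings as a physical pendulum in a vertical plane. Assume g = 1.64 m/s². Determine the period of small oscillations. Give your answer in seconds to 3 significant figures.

I_cm = ½mr² = 0.04418 kg·m². The pivot is at distance d = 0.238 m from the centre of mass.
By the parallel-axis theorem, I = I_cm + md² = 0.04418 + 0.08836 = 0.1325 kg·m².
T = 2π√(I/(mgd)) = 2π√(0.1325/(1.56 × 1.64 × 0.238)) = 2.93 s.

2.93 s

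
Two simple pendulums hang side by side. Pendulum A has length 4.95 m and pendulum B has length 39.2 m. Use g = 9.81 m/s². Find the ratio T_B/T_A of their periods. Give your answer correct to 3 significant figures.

T ∝ √L, so T_B/T_A = √(L_B/L_A) = √(39.2/4.95) = 2.81.

2.81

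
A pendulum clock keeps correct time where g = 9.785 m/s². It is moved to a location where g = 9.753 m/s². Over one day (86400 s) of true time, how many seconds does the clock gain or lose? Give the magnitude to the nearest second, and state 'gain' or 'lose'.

lose 141 s

The clock's period scales as T ∝ 1/√g, so T'/T = √(9.785/9.753) = 1.00164.
In 86400 s of true time the clock registers 86400/1.00164 = 86258.6 s, so it loses 141 s.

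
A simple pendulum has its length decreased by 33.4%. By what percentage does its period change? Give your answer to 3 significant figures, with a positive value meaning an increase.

T ∝ √L, so T'/T = √(0.6660) = 0.8161.
Percentage change in T = (0.8161 − 1) × 100% = -18.4%.

-18.4%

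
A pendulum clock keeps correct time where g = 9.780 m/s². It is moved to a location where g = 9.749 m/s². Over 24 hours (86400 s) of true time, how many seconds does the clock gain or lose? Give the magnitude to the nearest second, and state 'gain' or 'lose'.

lose 137 s

The clock's period scales as T ∝ 1/√g, so T'/T = √(9.780/9.749) = 1.00159.
In 86400 s of true time the clock registers 86400/1.00159 = 86263.0 s, so it loses 137 s.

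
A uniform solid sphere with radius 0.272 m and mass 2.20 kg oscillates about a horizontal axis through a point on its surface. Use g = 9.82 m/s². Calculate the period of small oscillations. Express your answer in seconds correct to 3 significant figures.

I_cm = (2/5)mr² = 0.06511 kg·m². The pivot is at distance d = 0.272 m from the centre of mass.
By the parallel-axis theorem, I = I_cm + md² = 0.06511 + 0.1628 = 0.2279 kg·m².
T = 2π√(I/(mgd)) = 2π√(0.2279/(2.20 × 9.82 × 0.272)) = 1.24 s.

1.24 s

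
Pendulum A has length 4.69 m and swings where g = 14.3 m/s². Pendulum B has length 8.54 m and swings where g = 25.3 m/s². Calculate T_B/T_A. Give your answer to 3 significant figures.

T = 2π√(L/g), so T_B/T_A = √((L_B/g_B)/(L_A/g_A)) = √((8.54/25.3)/(4.69/14.3)) = 1.01.

1.01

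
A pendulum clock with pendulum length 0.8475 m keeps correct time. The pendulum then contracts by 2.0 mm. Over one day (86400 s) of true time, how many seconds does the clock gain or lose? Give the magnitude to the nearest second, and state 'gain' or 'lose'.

gain 102 s

T ∝ √L, so T'/T = √(0.84550/0.8475) = 0.998819.
In 86400 s of true time the clock registers 86400/0.998819 = 86502.1 s, so it gains 102 s.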